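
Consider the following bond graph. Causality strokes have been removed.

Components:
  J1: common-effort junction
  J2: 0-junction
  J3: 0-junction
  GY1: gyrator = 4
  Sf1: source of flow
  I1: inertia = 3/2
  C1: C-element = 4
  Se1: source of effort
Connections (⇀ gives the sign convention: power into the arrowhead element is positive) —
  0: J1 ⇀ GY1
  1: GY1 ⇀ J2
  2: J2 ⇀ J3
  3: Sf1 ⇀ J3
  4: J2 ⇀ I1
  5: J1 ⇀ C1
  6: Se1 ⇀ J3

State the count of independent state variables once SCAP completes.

2  (C1, I1 all integral)

#3 stroke→Sf1  (Sf1 fixes flow; stroke at Sf1)
#6 stroke→J3  (Se1 (Se) sets effort on bond)
#2 stroke→J2  (0-jn J3 has e-setter on 6)
#1 stroke→GY1  (J2: bond 2 brought effort, rest push out)
#4 stroke→I1  (common-e at J2 fixed by 2)
#0 stroke→GY1  (GY GY1: same side as bond 1)
#5 stroke→J1  (J1: last free bond brings effort in)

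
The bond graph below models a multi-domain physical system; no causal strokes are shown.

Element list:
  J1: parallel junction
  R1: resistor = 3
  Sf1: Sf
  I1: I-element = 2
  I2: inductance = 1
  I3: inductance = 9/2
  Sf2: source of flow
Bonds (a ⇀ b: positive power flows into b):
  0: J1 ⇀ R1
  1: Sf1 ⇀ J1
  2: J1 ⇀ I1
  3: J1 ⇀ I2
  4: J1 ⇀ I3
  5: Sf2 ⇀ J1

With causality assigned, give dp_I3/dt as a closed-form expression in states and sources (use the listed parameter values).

β1 →Sf1  (Sf1 fixes flow; stroke at Sf1)
β5 →Sf2  (Sf2: flow source, stroke at near end)
β2 →I1  (I1: I, integral causality)
β3 →I2  (I2 integral (f out))
β4 →I3  (I3: I, integral causality)
β0 →J1  (J1: last free bond brings effort in)

dp_I3/dt = 3*F_Sf1 + 3*F_Sf2 - 3*p_I1/2 - 3*p_I2 - 2*p_I3/3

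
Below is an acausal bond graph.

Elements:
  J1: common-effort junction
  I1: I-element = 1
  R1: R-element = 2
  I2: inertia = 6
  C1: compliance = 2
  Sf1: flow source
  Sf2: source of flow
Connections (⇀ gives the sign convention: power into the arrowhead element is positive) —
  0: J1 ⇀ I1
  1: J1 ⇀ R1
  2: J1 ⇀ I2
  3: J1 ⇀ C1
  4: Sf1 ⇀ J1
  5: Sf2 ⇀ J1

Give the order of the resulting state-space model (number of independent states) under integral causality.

bond 4 |Sf1  (source Sf1 imposes f)
bond 5 |Sf2  (Sf2: flow source, stroke at near end)
bond 0 |I1  (I1 integral (f out))
bond 2 |I2  (I2: I, integral causality)
bond 3 |J1  (prefer integral on C1)
bond 1 |R1  (J1: bond 3 brought effort, rest push out)

3  (C1, I1, I2 all integral)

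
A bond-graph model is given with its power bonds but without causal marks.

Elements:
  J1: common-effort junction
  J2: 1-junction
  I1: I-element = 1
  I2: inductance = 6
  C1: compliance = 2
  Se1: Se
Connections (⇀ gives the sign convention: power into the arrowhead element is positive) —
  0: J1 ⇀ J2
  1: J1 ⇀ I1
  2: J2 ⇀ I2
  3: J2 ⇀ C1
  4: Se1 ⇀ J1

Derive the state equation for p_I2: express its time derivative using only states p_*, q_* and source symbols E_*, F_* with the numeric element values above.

#4 →J1  (Se1: effort source, stroke at far end)
#0 →J2  (J1 effort already set via bond 4)
#1 →I1  (J1: bond 4 brought effort, rest push out)
#2 →I2  (I2 outputs flow p/I2)
#3 →J2  (J2: bond 2 brought flow, rest push out)

dp_I2/dt = E_Se1 - q_C1/2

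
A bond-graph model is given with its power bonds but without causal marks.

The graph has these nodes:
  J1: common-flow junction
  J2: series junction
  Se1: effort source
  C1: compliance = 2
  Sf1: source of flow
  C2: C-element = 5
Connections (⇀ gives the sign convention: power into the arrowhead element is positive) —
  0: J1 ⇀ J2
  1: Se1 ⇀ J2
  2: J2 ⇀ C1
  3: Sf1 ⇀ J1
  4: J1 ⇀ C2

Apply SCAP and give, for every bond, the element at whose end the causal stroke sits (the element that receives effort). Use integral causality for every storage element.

b0 stroke→J1
b1 stroke→J2
b2 stroke→J2
b3 stroke→Sf1
b4 stroke→J1

bond 1 →J2  (Se1 fixes effort; stroke away)
bond 3 →Sf1  (Sf1: flow source, stroke at near end)
bond 0 →J1  (J1: bond 3 brought flow, rest push out)
bond 4 →J1  (common-f at J1 fixed by 3)
bond 2 →J2  (common-f at J2 fixed by 0)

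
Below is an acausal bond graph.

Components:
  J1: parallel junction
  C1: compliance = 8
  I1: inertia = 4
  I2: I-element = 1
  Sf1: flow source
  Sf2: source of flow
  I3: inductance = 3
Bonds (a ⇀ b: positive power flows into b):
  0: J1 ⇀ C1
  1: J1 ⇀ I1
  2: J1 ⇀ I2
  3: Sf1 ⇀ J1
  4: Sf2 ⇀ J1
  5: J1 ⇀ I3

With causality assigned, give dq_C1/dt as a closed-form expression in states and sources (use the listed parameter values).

β3 →Sf1  (Sf1: flow source, stroke at near end)
β4 →Sf2  (source Sf2 imposes f)
β0 →J1  (C1 integral (e out))
β1 →I1  (J1 effort already set via bond 0)
β2 →I2  (J1: bond 0 brought effort, rest push out)
β5 →I3  (J1 effort already set via bond 0)

dq_C1/dt = F_Sf1 + F_Sf2 - p_I1/4 - p_I2 - p_I3/3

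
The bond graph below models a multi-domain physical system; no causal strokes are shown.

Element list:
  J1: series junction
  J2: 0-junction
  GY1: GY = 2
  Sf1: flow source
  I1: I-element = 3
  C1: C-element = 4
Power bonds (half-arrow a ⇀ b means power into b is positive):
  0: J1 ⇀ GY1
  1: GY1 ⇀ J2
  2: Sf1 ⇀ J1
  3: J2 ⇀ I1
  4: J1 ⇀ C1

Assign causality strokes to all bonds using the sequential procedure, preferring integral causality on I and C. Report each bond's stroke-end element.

bond 0 stroke at J1
bond 1 stroke at J2
bond 2 stroke at Sf1
bond 3 stroke at I1
bond 4 stroke at J1

b2 stroke at Sf1  (Sf1 fixes flow; stroke at Sf1)
b0 stroke at J1  (J1: bond 2 brought flow, rest push out)
b4 stroke at J1  (J1 flow already set via bond 2)
b1 stroke at J2  (GY1: gyrator matches bond 0)
b3 stroke at I1  (0-jn J2 has e-setter on 1)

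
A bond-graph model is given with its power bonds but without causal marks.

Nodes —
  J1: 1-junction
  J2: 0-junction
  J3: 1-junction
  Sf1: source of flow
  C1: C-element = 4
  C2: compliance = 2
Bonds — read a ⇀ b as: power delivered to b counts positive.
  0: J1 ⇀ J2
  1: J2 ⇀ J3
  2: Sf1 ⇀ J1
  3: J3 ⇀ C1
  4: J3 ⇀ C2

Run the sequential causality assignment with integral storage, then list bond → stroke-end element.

β2 |Sf1  (Sf1: flow source, stroke at near end)
β0 |J1  (common-f at J1 fixed by 2)
β1 |J2  (J2 needs exactly one e-in)
β3 |J3  (J3 flow already set via bond 1)
β4 |J3  (J3: bond 1 brought flow, rest push out)

#0 |J1
#1 |J2
#2 |Sf1
#3 |J3
#4 |J3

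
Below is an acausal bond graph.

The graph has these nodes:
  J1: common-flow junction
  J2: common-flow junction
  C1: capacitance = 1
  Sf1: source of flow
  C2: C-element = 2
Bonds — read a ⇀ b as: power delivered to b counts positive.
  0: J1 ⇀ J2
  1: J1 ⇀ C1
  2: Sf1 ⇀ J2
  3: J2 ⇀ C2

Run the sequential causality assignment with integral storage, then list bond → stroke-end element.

#2 stroke at Sf1  (Sf1 (Sf) sets flow on bond)
#0 stroke at J2  (J2 flow already set via bond 2)
#3 stroke at J2  (J2 flow already set via bond 2)
#1 stroke at J1  (J1 flow already set via bond 0)

β0 stroke→J2
β1 stroke→J1
β2 stroke→Sf1
β3 stroke→J2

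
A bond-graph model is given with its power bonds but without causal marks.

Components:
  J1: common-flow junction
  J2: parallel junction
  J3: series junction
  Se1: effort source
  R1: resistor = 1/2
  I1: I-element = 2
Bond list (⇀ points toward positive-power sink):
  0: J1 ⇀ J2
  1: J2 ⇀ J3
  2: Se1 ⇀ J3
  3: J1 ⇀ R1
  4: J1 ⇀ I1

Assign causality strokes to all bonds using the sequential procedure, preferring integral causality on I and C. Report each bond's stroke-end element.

#0 |J1
#1 |J2
#2 |J3
#3 |J1
#4 |I1

#2 →J3  (Se1: effort source, stroke at far end)
#1 →J2  (only one flow-in slot at J3)
#0 →J1  (common-e at J2 fixed by 1)
#4 →I1  (I1 outputs flow p/I1)
#3 →J1  (J1 flow already set via bond 4)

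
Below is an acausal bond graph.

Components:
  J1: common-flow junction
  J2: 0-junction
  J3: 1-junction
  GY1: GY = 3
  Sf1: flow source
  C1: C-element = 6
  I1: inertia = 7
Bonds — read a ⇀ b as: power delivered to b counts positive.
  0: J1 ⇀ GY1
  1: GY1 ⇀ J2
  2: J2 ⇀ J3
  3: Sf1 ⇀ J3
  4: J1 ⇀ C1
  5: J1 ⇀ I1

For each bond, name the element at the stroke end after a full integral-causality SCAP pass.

bond 3 stroke at Sf1  (source Sf1 imposes f)
bond 2 stroke at J3  (J3: bond 3 brought flow, rest push out)
bond 1 stroke at J2  (J2 needs exactly one e-in)
bond 0 stroke at J1  (through GY1, causality inverts; strokes same side of GY1)
bond 4 stroke at J1  (C1 outputs effort q/C1)
bond 5 stroke at I1  (J1 needs exactly one f-in)

#0 stroke at J1
#1 stroke at J2
#2 stroke at J3
#3 stroke at Sf1
#4 stroke at J1
#5 stroke at I1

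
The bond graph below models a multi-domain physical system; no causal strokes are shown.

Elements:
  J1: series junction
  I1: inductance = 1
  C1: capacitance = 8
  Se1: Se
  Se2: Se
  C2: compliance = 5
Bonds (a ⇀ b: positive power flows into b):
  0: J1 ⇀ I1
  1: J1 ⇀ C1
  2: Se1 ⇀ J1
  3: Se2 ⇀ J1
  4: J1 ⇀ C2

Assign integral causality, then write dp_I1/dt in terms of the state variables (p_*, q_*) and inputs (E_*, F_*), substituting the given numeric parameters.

bond 2 →J1  (source Se1 imposes e)
bond 3 →J1  (source Se2 imposes e)
bond 0 →I1  (prefer integral on I1)
bond 1 →J1  (1-jn J1 has f-setter on 0)
bond 4 →J1  (J1 flow already set via bond 0)

dp_I1/dt = E_Se1 + E_Se2 - q_C1/8 - q_C2/5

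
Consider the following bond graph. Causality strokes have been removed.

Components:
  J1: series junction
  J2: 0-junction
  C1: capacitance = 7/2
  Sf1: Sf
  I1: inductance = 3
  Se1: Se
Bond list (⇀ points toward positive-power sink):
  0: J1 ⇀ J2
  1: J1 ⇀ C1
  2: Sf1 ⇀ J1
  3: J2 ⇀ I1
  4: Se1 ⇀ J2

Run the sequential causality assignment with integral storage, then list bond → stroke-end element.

bond 2 stroke at Sf1  (Sf1 fixes flow; stroke at Sf1)
bond 4 stroke at J2  (Se1 fixes effort; stroke away)
bond 0 stroke at J1  (J1: bond 2 brought flow, rest push out)
bond 1 stroke at J1  (1-jn J1 has f-setter on 2)
bond 3 stroke at I1  (J2 effort already set via bond 4)

β0 stroke at J1
β1 stroke at J1
β2 stroke at Sf1
β3 stroke at I1
β4 stroke at J2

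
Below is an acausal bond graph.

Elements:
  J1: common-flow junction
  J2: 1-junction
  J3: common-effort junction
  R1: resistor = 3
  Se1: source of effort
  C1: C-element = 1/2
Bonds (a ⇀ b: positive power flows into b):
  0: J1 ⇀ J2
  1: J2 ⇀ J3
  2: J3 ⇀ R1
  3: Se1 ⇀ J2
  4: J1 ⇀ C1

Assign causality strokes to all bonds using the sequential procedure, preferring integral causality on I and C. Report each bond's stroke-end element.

bond 3 stroke at J2  (Se1: effort source, stroke at far end)
bond 4 stroke at J1  (prefer integral on C1)
bond 0 stroke at J2  (J1 needs exactly one f-in)
bond 1 stroke at J3  (J2 needs exactly one f-in)
bond 2 stroke at R1  (common-e at J3 fixed by 1)

b0 |J2
b1 |J3
b2 |R1
b3 |J2
b4 |J1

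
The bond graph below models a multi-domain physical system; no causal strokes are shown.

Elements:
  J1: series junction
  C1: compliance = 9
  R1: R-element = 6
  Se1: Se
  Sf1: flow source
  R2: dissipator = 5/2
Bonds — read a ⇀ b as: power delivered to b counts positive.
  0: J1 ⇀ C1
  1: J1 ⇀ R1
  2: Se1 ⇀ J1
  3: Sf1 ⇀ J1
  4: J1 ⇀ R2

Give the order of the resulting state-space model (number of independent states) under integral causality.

1  (C1 all integral)

b2 stroke→J1  (Se1 (Se) sets effort on bond)
b3 stroke→Sf1  (Sf1: flow source, stroke at near end)
b0 stroke→J1  (J1: bond 3 brought flow, rest push out)
b1 stroke→J1  (J1 flow already set via bond 3)
b4 stroke→J1  (J1 flow already set via bond 3)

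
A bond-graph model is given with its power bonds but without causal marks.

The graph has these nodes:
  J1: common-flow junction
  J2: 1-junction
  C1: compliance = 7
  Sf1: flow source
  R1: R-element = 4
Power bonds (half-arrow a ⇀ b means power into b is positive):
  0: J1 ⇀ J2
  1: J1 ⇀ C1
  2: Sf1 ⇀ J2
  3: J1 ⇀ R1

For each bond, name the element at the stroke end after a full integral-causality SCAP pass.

b0 |J2
b1 |J1
b2 |Sf1
b3 |J1

β2 |Sf1  (source Sf1 imposes f)
β0 |J2  (common-f at J2 fixed by 2)
β1 |J1  (common-f at J1 fixed by 0)
β3 |J1  (1-jn J1 has f-setter on 0)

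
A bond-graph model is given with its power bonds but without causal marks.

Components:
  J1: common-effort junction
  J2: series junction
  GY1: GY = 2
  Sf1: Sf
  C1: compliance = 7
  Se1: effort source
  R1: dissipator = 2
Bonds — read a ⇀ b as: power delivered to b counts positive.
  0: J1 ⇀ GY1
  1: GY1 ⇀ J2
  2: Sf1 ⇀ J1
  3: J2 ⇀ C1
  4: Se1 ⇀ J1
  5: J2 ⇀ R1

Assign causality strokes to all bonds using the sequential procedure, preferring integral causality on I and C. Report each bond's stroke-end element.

bond 2 |Sf1  (Sf1: flow source, stroke at near end)
bond 4 |J1  (Se1 fixes effort; stroke away)
bond 0 |GY1  (0-jn J1 has e-setter on 4)
bond 1 |GY1  (GY1 both-in/both-out from 0)
bond 3 |J2  (J2 flow already set via bond 1)
bond 5 |J2  (1-jn J2 has f-setter on 1)

β0 stroke at GY1
β1 stroke at GY1
β2 stroke at Sf1
β3 stroke at J2
β4 stroke at J1
β5 stroke at J2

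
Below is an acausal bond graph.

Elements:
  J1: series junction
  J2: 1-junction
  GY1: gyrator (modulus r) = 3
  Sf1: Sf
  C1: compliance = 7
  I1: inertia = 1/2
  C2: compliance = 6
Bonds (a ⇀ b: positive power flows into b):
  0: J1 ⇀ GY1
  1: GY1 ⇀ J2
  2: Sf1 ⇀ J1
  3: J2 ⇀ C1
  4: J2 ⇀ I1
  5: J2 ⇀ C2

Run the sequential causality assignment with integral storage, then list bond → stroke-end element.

b0 |J1
b1 |J2
b2 |Sf1
b3 |J2
b4 |I1
b5 |J2

b2 stroke→Sf1  (Sf1 fixes flow; stroke at Sf1)
b0 stroke→J1  (J1 flow already set via bond 2)
b1 stroke→J2  (GY GY1: same side as bond 0)
b3 stroke→J2  (C1 integral (e out))
b4 stroke→I1  (prefer integral on I1)
b5 stroke→J2  (common-f at J2 fixed by 4)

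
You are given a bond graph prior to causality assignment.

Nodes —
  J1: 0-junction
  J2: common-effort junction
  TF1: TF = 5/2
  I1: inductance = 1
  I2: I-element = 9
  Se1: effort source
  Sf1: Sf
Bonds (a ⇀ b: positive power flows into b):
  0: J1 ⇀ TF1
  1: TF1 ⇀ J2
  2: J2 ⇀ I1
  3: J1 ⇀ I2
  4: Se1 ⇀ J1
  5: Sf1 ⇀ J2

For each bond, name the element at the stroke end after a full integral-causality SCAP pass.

b0 |TF1
b1 |J2
b2 |I1
b3 |I2
b4 |J1
b5 |Sf1

b4 stroke at J1  (source Se1 imposes e)
b5 stroke at Sf1  (Sf1 fixes flow; stroke at Sf1)
b0 stroke at TF1  (J1 effort already set via bond 4)
b3 stroke at I2  (common-e at J1 fixed by 4)
b1 stroke at J2  (through TF1, causality passes straight; one stroke at TF1)
b2 stroke at I1  (0-jn J2 has e-setter on 1)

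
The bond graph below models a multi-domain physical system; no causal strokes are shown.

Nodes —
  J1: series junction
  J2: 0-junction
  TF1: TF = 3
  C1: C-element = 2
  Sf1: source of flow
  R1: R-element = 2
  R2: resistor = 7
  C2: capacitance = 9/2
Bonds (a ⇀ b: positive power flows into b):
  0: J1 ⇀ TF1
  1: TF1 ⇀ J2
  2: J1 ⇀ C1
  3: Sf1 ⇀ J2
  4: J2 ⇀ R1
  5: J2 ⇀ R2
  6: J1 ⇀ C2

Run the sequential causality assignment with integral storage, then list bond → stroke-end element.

#0 stroke at TF1
#1 stroke at J2
#2 stroke at J1
#3 stroke at Sf1
#4 stroke at R1
#5 stroke at R2
#6 stroke at J1

#3 |Sf1  (Sf1 fixes flow; stroke at Sf1)
#2 |J1  (C1 integral (e out))
#6 |J1  (C2 outputs effort q/C2)
#0 |TF1  (closing 1-jn rule on J1)
#1 |J2  (TF1: transformer flips bond 0)
#4 |R1  (J2: bond 1 brought effort, rest push out)
#5 |R2  (0-jn J2 has e-setter on 1)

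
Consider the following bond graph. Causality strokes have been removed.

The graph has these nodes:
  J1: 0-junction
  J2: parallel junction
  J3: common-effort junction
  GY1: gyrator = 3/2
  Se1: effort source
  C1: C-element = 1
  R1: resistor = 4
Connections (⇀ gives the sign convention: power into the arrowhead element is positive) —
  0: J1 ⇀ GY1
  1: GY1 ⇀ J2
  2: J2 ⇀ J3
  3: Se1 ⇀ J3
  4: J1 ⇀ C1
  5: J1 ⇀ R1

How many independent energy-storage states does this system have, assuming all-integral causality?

#3 stroke→J3  (Se1: effort source, stroke at far end)
#2 stroke→J2  (0-jn J3 has e-setter on 3)
#1 stroke→GY1  (J2: bond 2 brought effort, rest push out)
#0 stroke→GY1  (GY1: gyrator matches bond 1)
#4 stroke→J1  (C1 integral (e out))
#5 stroke→R1  (J1 effort already set via bond 4)

1  (C1 all integral)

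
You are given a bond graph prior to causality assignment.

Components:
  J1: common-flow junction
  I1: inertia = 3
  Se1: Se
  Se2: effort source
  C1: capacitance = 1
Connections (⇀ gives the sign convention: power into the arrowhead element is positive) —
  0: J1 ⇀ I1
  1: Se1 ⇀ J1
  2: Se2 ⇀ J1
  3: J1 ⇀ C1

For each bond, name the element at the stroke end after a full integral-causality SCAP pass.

bond 0 →I1
bond 1 →J1
bond 2 →J1
bond 3 →J1

#1 stroke at J1  (source Se1 imposes e)
#2 stroke at J1  (Se2: effort source, stroke at far end)
#0 stroke at I1  (I1 integral (f out))
#3 stroke at J1  (J1 flow already set via bond 0)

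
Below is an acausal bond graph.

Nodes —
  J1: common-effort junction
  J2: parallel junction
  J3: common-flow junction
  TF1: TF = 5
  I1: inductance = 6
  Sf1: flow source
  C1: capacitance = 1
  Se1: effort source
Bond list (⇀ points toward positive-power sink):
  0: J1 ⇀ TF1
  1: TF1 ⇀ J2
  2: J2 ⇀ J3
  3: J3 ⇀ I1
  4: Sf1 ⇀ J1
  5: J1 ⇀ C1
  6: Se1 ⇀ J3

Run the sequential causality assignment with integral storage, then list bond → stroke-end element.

b4 stroke→Sf1  (Sf1: flow source, stroke at near end)
b6 stroke→J3  (source Se1 imposes e)
b3 stroke→I1  (I1: I, integral causality)
b2 stroke→J3  (1-jn J3 has f-setter on 3)
b1 stroke→J2  (J2: last free bond brings effort in)
b0 stroke→TF1  (TF TF1: opposite of bond 1)
b5 stroke→J1  (J1 needs exactly one e-in)

bond 0 →TF1
bond 1 →J2
bond 2 →J3
bond 3 →I1
bond 4 →Sf1
bond 5 →J1
bond 6 →J3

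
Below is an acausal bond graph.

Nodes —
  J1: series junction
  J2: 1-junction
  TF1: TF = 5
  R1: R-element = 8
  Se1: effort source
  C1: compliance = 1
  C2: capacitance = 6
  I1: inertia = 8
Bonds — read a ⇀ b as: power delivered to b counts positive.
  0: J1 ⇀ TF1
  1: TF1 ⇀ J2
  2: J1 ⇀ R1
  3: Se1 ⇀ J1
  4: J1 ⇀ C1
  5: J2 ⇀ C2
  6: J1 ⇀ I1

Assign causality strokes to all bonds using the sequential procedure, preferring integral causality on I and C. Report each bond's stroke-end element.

#0 stroke→J1
#1 stroke→TF1
#2 stroke→J1
#3 stroke→J1
#4 stroke→J1
#5 stroke→J2
#6 stroke→I1

bond 3 stroke at J1  (source Se1 imposes e)
bond 4 stroke at J1  (C1 outputs effort q/C1)
bond 5 stroke at J2  (C2 integral (e out))
bond 1 stroke at TF1  (only one flow-in slot at J2)
bond 0 stroke at J1  (TF1 one-in-one-out from 1)
bond 6 stroke at I1  (I1 integral (f out))
bond 2 stroke at J1  (J1 flow already set via bond 6)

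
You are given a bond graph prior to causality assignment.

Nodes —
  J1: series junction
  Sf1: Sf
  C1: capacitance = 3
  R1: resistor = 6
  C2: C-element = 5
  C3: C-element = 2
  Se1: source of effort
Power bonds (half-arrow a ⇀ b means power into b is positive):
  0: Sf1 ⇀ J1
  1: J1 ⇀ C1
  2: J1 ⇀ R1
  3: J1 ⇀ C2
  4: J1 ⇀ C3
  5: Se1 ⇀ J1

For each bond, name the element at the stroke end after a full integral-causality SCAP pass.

b0 stroke at Sf1  (Sf1 fixes flow; stroke at Sf1)
b5 stroke at J1  (Se1 (Se) sets effort on bond)
b1 stroke at J1  (common-f at J1 fixed by 0)
b2 stroke at J1  (J1 flow already set via bond 0)
b3 stroke at J1  (1-jn J1 has f-setter on 0)
b4 stroke at J1  (J1 flow already set via bond 0)

#0 →Sf1
#1 →J1
#2 →J1
#3 →J1
#4 →J1
#5 →J1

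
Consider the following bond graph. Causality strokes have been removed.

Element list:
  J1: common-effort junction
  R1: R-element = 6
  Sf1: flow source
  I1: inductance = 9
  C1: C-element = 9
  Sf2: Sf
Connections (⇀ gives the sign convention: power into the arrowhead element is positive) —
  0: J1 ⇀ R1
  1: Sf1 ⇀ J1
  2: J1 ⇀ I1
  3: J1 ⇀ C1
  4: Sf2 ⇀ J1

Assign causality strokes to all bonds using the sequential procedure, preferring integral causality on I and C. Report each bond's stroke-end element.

bond 1 →Sf1  (Sf1 (Sf) sets flow on bond)
bond 4 →Sf2  (Sf2: flow source, stroke at near end)
bond 2 →I1  (prefer integral on I1)
bond 3 →J1  (C1: C, integral causality)
bond 0 →R1  (0-jn J1 has e-setter on 3)

#0 stroke→R1
#1 stroke→Sf1
#2 stroke→I1
#3 stroke→J1
#4 stroke→Sf2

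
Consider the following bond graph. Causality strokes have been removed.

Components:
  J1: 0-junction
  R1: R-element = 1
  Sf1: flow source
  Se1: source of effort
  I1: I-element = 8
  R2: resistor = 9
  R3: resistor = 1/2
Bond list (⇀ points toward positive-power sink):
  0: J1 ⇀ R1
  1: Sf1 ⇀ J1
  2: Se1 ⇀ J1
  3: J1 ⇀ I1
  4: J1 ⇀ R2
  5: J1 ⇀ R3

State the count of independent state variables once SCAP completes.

1  (I1 all integral)

b1 stroke→Sf1  (Sf1 (Sf) sets flow on bond)
b2 stroke→J1  (Se1 (Se) sets effort on bond)
b0 stroke→R1  (common-e at J1 fixed by 2)
b3 stroke→I1  (J1 effort already set via bond 2)
b4 stroke→R2  (J1: bond 2 brought effort, rest push out)
b5 stroke→R3  (J1: bond 2 brought effort, rest push out)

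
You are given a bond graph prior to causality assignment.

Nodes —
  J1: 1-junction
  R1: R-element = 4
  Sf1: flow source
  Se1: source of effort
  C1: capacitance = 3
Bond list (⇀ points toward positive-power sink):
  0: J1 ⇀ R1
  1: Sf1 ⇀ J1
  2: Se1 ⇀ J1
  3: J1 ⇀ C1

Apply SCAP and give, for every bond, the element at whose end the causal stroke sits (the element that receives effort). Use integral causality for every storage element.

b0 stroke at J1
b1 stroke at Sf1
b2 stroke at J1
b3 stroke at J1

bond 1 stroke at Sf1  (source Sf1 imposes f)
bond 2 stroke at J1  (Se1 (Se) sets effort on bond)
bond 0 stroke at J1  (common-f at J1 fixed by 1)
bond 3 stroke at J1  (1-jn J1 has f-setter on 1)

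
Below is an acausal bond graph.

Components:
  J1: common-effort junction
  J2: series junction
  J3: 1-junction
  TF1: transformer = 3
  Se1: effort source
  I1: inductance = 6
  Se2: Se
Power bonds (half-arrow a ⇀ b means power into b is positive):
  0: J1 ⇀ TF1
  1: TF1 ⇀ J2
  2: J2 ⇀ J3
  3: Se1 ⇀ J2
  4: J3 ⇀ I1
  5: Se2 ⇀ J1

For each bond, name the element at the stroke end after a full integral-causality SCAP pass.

#0 →TF1
#1 →J2
#2 →J3
#3 →J2
#4 →I1
#5 →J1

β3 |J2  (source Se1 imposes e)
β5 |J1  (Se2 (Se) sets effort on bond)
β0 |TF1  (common-e at J1 fixed by 5)
β1 |J2  (TF1: transformer flips bond 0)
β2 |J3  (only one flow-in slot at J2)
β4 |I1  (J3 needs exactly one f-in)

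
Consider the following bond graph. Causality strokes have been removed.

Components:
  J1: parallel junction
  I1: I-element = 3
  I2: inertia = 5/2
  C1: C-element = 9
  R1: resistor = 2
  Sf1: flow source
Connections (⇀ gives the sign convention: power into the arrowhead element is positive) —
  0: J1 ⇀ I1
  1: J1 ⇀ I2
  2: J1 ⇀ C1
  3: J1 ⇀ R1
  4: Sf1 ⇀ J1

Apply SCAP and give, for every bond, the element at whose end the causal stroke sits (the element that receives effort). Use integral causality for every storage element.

bond 4 |Sf1  (source Sf1 imposes f)
bond 0 |I1  (I1 integral (f out))
bond 1 |I2  (I2 outputs flow p/I2)
bond 2 |J1  (C1: C, integral causality)
bond 3 |R1  (0-jn J1 has e-setter on 2)

β0 stroke→I1
β1 stroke→I2
β2 stroke→J1
β3 stroke→R1
β4 stroke→Sf1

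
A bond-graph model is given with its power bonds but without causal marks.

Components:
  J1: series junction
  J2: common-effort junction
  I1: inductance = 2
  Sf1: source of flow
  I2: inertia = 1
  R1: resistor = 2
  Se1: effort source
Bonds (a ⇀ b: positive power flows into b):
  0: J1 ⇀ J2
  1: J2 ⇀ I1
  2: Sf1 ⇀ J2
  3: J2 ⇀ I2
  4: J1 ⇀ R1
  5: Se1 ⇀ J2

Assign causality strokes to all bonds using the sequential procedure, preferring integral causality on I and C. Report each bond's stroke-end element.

β0 stroke at J1
β1 stroke at I1
β2 stroke at Sf1
β3 stroke at I2
β4 stroke at R1
β5 stroke at J2

b2 stroke→Sf1  (Sf1: flow source, stroke at near end)
b5 stroke→J2  (Se1: effort source, stroke at far end)
b0 stroke→J1  (J2: bond 5 brought effort, rest push out)
b1 stroke→I1  (J2 effort already set via bond 5)
b3 stroke→I2  (common-e at J2 fixed by 5)
b4 stroke→R1  (J1 needs exactly one f-in)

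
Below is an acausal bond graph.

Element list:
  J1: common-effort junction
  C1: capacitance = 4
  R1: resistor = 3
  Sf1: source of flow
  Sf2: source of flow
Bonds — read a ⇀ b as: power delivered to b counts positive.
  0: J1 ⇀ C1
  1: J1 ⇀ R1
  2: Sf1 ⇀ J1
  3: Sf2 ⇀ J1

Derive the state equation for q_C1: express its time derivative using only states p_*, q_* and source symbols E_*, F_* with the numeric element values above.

dq_C1/dt = F_Sf1 + F_Sf2 - q_C1/12

β2 |Sf1  (source Sf1 imposes f)
β3 |Sf2  (Sf2: flow source, stroke at near end)
β0 |J1  (C1 integral (e out))
β1 |R1  (0-jn J1 has e-setter on 0)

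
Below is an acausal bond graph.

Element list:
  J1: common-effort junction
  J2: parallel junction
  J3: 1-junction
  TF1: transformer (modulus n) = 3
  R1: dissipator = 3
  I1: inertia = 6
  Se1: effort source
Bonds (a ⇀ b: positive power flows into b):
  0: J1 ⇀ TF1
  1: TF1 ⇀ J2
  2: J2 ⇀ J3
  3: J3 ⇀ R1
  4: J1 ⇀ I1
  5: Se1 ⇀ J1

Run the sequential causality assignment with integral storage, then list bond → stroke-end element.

bond 0 |TF1
bond 1 |J2
bond 2 |J3
bond 3 |R1
bond 4 |I1
bond 5 |J1

bond 5 stroke→J1  (Se1 (Se) sets effort on bond)
bond 0 stroke→TF1  (J1 effort already set via bond 5)
bond 4 stroke→I1  (0-jn J1 has e-setter on 5)
bond 1 stroke→J2  (TF1 one-in-one-out from 0)
bond 2 stroke→J3  (J2: bond 1 brought effort, rest push out)
bond 3 stroke→R1  (J3 needs exactly one f-in)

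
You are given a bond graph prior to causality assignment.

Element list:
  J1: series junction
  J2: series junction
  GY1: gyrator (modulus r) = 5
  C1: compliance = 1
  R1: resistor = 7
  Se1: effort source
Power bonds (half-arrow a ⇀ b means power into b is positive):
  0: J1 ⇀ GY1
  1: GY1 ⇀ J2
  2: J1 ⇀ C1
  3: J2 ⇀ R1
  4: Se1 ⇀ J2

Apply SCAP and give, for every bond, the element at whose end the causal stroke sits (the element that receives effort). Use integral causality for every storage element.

#4 →J2  (Se1: effort source, stroke at far end)
#2 →J1  (C1 integral (e out))
#0 →GY1  (only one flow-in slot at J1)
#1 →GY1  (through GY1, causality inverts; strokes same side of GY1)
#3 →J2  (J2: bond 1 brought flow, rest push out)

β0 |GY1
β1 |GY1
β2 |J1
β3 |J2
β4 |J2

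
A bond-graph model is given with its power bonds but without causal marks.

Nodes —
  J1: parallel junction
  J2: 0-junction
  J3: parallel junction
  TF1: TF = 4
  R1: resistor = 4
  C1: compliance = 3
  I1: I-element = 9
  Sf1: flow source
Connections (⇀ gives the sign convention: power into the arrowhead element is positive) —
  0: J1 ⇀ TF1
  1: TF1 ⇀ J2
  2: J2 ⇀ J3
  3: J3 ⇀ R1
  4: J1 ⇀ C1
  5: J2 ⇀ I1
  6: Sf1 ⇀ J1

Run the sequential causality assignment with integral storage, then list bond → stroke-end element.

β0 →TF1
β1 →J2
β2 →J3
β3 →R1
β4 →J1
β5 →I1
β6 →Sf1

bond 6 stroke→Sf1  (source Sf1 imposes f)
bond 4 stroke→J1  (C1 integral (e out))
bond 0 stroke→TF1  (common-e at J1 fixed by 4)
bond 1 stroke→J2  (through TF1, causality passes straight; one stroke at TF1)
bond 2 stroke→J3  (J2 effort already set via bond 1)
bond 5 stroke→I1  (J2: bond 1 brought effort, rest push out)
bond 3 stroke→R1  (J3: bond 2 brought effort, rest push out)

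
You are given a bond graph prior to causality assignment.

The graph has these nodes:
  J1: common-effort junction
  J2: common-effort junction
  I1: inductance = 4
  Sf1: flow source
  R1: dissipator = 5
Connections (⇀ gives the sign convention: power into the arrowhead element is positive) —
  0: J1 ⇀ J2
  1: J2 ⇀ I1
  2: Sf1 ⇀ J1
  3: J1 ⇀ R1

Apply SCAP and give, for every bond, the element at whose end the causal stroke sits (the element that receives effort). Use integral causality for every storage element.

β2 →Sf1  (Sf1: flow source, stroke at near end)
β1 →I1  (I1 outputs flow p/I1)
β0 →J2  (closing 0-jn rule on J2)
β3 →J1  (J1 needs exactly one e-in)

#0 stroke→J2
#1 stroke→I1
#2 stroke→Sf1
#3 stroke→J1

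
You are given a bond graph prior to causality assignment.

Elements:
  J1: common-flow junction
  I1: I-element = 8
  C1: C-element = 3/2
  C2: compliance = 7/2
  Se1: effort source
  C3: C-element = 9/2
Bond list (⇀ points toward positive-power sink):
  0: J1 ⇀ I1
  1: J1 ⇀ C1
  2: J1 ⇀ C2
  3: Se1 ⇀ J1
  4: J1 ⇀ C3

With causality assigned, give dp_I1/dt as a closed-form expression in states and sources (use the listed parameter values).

dp_I1/dt = E_Se1 - 2*q_C1/3 - 2*q_C2/7 - 2*q_C3/9

bond 3 stroke at J1  (Se1 fixes effort; stroke away)
bond 0 stroke at I1  (I1 integral (f out))
bond 1 stroke at J1  (J1 flow already set via bond 0)
bond 2 stroke at J1  (J1 flow already set via bond 0)
bond 4 stroke at J1  (J1 flow already set via bond 0)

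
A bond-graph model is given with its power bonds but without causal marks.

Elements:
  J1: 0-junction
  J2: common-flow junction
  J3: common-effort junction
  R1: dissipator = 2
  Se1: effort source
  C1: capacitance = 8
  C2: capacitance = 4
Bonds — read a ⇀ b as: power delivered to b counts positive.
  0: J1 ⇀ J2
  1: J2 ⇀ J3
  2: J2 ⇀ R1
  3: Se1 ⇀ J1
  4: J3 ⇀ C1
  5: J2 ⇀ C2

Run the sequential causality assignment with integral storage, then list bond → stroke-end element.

#3 |J1  (Se1 (Se) sets effort on bond)
#0 |J2  (common-e at J1 fixed by 3)
#4 |J3  (C1 integral (e out))
#1 |J2  (0-jn J3 has e-setter on 4)
#5 |J2  (prefer integral on C2)
#2 |R1  (J2 needs exactly one f-in)

b0 stroke at J2
b1 stroke at J2
b2 stroke at R1
b3 stroke at J1
b4 stroke at J3
b5 stroke at J2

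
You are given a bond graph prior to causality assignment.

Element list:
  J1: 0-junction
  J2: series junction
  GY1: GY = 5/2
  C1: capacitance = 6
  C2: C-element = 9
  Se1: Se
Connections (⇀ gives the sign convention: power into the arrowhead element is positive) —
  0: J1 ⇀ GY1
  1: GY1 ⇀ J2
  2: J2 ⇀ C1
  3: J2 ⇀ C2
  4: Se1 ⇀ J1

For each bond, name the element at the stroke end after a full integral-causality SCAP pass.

b0 stroke at GY1
b1 stroke at GY1
b2 stroke at J2
b3 stroke at J2
b4 stroke at J1

#4 |J1  (Se1 (Se) sets effort on bond)
#0 |GY1  (J1 effort already set via bond 4)
#1 |GY1  (GY1 both-in/both-out from 0)
#2 |J2  (J2: bond 1 brought flow, rest push out)
#3 |J2  (common-f at J2 fixed by 1)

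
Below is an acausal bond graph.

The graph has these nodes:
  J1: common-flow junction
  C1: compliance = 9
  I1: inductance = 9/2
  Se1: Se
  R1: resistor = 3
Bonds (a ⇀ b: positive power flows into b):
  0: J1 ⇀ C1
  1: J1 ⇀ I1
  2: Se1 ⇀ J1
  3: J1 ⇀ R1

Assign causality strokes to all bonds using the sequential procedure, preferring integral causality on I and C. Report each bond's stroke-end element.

b2 |J1  (source Se1 imposes e)
b0 |J1  (prefer integral on C1)
b1 |I1  (I1 outputs flow p/I1)
b3 |J1  (common-f at J1 fixed by 1)

bond 0 stroke→J1
bond 1 stroke→I1
bond 2 stroke→J1
bond 3 stroke→J1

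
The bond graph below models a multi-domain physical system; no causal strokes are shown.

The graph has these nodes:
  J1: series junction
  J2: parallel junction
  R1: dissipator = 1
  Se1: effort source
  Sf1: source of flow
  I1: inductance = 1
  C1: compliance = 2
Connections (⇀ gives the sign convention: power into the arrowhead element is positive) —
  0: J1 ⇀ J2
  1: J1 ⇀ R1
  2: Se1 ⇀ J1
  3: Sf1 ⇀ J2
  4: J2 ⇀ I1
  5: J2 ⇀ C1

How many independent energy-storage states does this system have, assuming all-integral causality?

2  (C1, I1 all integral)

β2 →J1  (source Se1 imposes e)
β3 →Sf1  (Sf1 (Sf) sets flow on bond)
β4 →I1  (prefer integral on I1)
β5 →J2  (prefer integral on C1)
β0 →J1  (J2: bond 5 brought effort, rest push out)
β1 →R1  (J1 needs exactly one f-in)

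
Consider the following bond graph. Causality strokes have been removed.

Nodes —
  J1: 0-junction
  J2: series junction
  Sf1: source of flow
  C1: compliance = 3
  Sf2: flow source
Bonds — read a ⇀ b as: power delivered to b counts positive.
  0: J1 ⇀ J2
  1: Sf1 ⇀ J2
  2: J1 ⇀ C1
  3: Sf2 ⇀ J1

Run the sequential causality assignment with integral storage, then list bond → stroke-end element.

#0 |J2
#1 |Sf1
#2 |J1
#3 |Sf2

bond 1 →Sf1  (Sf1 fixes flow; stroke at Sf1)
bond 3 →Sf2  (Sf2: flow source, stroke at near end)
bond 0 →J2  (J2 flow already set via bond 1)
bond 2 →J1  (J1: last free bond brings effort in)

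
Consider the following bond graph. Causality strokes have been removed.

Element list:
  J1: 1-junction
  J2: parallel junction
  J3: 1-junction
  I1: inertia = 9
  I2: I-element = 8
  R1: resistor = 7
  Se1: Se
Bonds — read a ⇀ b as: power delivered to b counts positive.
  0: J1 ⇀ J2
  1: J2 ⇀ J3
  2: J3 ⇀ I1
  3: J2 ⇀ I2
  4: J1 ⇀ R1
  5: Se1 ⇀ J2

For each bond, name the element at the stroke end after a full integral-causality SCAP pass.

bond 5 stroke→J2  (source Se1 imposes e)
bond 0 stroke→J1  (common-e at J2 fixed by 5)
bond 1 stroke→J3  (common-e at J2 fixed by 5)
bond 3 stroke→I2  (J2 effort already set via bond 5)
bond 2 stroke→I1  (closing 1-jn rule on J3)
bond 4 stroke→R1  (only one flow-in slot at J1)

bond 0 stroke→J1
bond 1 stroke→J3
bond 2 stroke→I1
bond 3 stroke→I2
bond 4 stroke→R1
bond 5 stroke→J2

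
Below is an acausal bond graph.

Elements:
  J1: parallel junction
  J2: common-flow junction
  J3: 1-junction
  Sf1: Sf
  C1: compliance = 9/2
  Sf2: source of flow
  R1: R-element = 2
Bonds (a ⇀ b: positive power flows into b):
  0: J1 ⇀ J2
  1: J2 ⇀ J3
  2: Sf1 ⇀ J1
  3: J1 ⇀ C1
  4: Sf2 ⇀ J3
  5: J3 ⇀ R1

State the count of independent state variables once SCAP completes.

b2 stroke at Sf1  (source Sf1 imposes f)
b4 stroke at Sf2  (source Sf2 imposes f)
b1 stroke at J3  (1-jn J3 has f-setter on 4)
b5 stroke at J3  (J3 flow already set via bond 4)
b0 stroke at J2  (1-jn J2 has f-setter on 1)
b3 stroke at J1  (J1 needs exactly one e-in)

1  (C1 all integral)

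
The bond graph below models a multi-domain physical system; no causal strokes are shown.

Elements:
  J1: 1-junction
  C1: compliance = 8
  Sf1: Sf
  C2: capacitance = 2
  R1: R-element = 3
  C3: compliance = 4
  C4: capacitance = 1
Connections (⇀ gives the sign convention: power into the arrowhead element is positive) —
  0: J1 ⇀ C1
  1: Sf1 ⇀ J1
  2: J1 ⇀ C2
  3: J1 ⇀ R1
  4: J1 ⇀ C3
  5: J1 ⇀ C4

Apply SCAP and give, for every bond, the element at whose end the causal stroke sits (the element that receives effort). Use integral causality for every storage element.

b0 →J1
b1 →Sf1
b2 →J1
b3 →J1
b4 →J1
b5 →J1

b1 stroke→Sf1  (source Sf1 imposes f)
b0 stroke→J1  (1-jn J1 has f-setter on 1)
b2 stroke→J1  (1-jn J1 has f-setter on 1)
b3 stroke→J1  (J1 flow already set via bond 1)
b4 stroke→J1  (1-jn J1 has f-setter on 1)
b5 stroke→J1  (J1 flow already set via bond 1)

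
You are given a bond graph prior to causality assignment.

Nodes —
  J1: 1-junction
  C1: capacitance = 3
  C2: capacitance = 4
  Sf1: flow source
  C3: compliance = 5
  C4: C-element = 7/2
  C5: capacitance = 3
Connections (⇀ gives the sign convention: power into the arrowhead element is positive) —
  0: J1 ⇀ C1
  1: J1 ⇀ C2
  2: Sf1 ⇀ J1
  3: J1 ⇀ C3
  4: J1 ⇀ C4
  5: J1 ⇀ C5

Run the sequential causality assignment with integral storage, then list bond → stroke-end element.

β2 |Sf1  (Sf1 (Sf) sets flow on bond)
β0 |J1  (1-jn J1 has f-setter on 2)
β1 |J1  (common-f at J1 fixed by 2)
β3 |J1  (common-f at J1 fixed by 2)
β4 |J1  (1-jn J1 has f-setter on 2)
β5 |J1  (1-jn J1 has f-setter on 2)

b0 stroke at J1
b1 stroke at J1
b2 stroke at Sf1
b3 stroke at J1
b4 stroke at J1
b5 stroke at J1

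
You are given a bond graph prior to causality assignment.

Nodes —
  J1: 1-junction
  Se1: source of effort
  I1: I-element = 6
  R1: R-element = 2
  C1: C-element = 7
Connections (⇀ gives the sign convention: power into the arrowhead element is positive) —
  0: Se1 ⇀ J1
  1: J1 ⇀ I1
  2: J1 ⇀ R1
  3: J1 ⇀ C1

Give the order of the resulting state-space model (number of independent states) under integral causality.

2  (C1, I1 all integral)

#0 stroke at J1  (Se1: effort source, stroke at far end)
#1 stroke at I1  (I1 outputs flow p/I1)
#2 stroke at J1  (1-jn J1 has f-setter on 1)
#3 stroke at J1  (J1: bond 1 brought flow, rest push out)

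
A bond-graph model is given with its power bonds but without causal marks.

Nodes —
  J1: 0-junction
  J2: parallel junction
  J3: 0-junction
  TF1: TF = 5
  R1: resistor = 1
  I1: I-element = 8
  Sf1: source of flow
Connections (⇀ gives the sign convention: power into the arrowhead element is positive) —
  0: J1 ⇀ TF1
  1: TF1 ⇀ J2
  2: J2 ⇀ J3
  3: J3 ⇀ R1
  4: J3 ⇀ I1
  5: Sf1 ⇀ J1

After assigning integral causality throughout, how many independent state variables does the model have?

1  (I1 all integral)

#5 stroke→Sf1  (Sf1 fixes flow; stroke at Sf1)
#0 stroke→J1  (only one effort-in slot at J1)
#1 stroke→TF1  (TF1: transformer flips bond 0)
#2 stroke→J2  (J2: last free bond brings effort in)
#4 stroke→I1  (I1: I, integral causality)
#3 stroke→J3  (only one effort-in slot at J3)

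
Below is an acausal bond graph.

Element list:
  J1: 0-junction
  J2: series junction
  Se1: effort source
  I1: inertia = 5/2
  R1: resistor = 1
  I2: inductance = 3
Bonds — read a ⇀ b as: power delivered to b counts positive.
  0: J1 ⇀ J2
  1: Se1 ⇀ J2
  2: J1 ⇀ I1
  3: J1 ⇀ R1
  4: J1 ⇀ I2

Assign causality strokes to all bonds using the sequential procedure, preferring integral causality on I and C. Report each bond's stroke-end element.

bond 0 |J1
bond 1 |J2
bond 2 |I1
bond 3 |R1
bond 4 |I2

#1 |J2  (source Se1 imposes e)
#0 |J1  (only one flow-in slot at J2)
#2 |I1  (0-jn J1 has e-setter on 0)
#3 |R1  (common-e at J1 fixed by 0)
#4 |I2  (J1: bond 0 brought effort, rest push out)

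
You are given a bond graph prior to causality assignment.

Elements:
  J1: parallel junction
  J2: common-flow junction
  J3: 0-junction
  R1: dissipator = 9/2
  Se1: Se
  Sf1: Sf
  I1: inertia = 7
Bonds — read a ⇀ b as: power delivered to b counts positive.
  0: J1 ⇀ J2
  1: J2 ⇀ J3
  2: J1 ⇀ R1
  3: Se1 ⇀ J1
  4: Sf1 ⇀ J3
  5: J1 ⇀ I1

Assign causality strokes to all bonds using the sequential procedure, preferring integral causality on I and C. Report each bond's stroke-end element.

β3 stroke→J1  (source Se1 imposes e)
β4 stroke→Sf1  (Sf1 fixes flow; stroke at Sf1)
β0 stroke→J2  (J1 effort already set via bond 3)
β2 stroke→R1  (0-jn J1 has e-setter on 3)
β5 stroke→I1  (0-jn J1 has e-setter on 3)
β1 stroke→J3  (closing 1-jn rule on J2)

bond 0 stroke at J2
bond 1 stroke at J3
bond 2 stroke at R1
bond 3 stroke at J1
bond 4 stroke at Sf1
bond 5 stroke at I1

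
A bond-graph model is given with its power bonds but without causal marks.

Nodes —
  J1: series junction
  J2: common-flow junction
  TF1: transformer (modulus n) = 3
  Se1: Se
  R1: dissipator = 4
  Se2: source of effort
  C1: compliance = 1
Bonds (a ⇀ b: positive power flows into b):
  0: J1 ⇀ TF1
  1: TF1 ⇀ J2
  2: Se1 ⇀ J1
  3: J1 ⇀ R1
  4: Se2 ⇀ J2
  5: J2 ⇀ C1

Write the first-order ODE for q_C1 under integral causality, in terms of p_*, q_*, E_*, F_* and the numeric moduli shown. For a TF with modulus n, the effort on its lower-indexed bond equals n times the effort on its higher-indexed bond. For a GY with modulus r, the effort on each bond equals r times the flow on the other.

dq_C1/dt = 3*E_Se1/4 + 9*E_Se2/4 - 9*q_C1/4

bond 2 →J1  (Se1: effort source, stroke at far end)
bond 4 →J2  (Se2 (Se) sets effort on bond)
bond 5 →J2  (C1 integral (e out))
bond 1 →TF1  (J2: last free bond brings flow in)
bond 0 →J1  (TF1: transformer flips bond 1)
bond 3 →R1  (J1: last free bond brings flow in)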